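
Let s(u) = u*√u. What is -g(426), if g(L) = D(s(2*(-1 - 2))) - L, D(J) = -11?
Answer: 437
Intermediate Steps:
s(u) = u^(3/2)
g(L) = -11 - L
-g(426) = -(-11 - 1*426) = -(-11 - 426) = -1*(-437) = 437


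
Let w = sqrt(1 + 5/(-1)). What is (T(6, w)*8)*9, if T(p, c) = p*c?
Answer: 864*I ≈ 864.0*I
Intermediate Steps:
w = 2*I (w = sqrt(1 + 5*(-1)) = sqrt(1 - 5) = sqrt(-4) = 2*I ≈ 2.0*I)
T(p, c) = c*p
(T(6, w)*8)*9 = (((2*I)*6)*8)*9 = ((12*I)*8)*9 = (96*I)*9 = 864*I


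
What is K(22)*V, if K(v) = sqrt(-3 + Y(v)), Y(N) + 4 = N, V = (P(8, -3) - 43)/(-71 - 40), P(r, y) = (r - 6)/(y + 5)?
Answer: 14*sqrt(15)/37 ≈ 1.4655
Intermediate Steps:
P(r, y) = (-6 + r)/(5 + y)
V = 14/37 (V = ((-6 + 8)/(5 - 3) - 43)/(-71 - 40) = (2/2 - 43)/(-111) = ((1/2)*2 - 43)*(-1/111) = (1 - 43)*(-1/111) = -42*(-1/111) = 14/37 ≈ 0.37838)
Y(N) = -4 + N
K(v) = sqrt(-7 + v) (K(v) = sqrt(-3 + (-4 + v)) = sqrt(-7 + v))
K(22)*V = sqrt(-7 + 22)*(14/37) = sqrt(15)*(14/37) = 14*sqrt(15)/37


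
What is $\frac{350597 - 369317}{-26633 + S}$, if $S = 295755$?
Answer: $- \frac{9360}{134561} \approx -0.06956$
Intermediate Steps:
$\frac{350597 - 369317}{-26633 + S} = \frac{350597 - 369317}{-26633 + 295755} = - \frac{18720}{269122} = \left(-18720\right) \frac{1}{269122} = - \frac{9360}{134561}$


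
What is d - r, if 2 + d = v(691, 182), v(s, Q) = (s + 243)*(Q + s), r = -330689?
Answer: 1146069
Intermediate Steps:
v(s, Q) = (243 + s)*(Q + s)
d = 815380 (d = -2 + (691**2 + 243*182 + 243*691 + 182*691) = -2 + (477481 + 44226 + 167913 + 125762) = -2 + 815382 = 815380)
d - r = 815380 - 1*(-330689) = 815380 + 330689 = 1146069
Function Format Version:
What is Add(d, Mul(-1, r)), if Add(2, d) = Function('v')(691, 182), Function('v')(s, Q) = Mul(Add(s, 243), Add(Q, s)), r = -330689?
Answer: 1146069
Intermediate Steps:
Function('v')(s, Q) = Mul(Add(243, s), Add(Q, s))
d = 815380 (d = Add(-2, Add(Pow(691, 2), Mul(243, 182), Mul(243, 691), Mul(182, 691))) = Add(-2, Add(477481, 44226, 167913, 125762)) = Add(-2, 815382) = 815380)
Add(d, Mul(-1, r)) = Add(815380, Mul(-1, -330689)) = Add(815380, 330689) = 1146069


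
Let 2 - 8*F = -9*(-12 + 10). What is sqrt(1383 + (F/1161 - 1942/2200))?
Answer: sqrt(2504676572211)/42570 ≈ 37.177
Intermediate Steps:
F = -2 (F = 1/4 - (-9)*(-12 + 10)/8 = 1/4 - (-9)*(-2)/8 = 1/4 - 1/8*18 = 1/4 - 9/4 = -2)
sqrt(1383 + (F/1161 - 1942/2200)) = sqrt(1383 + (-2/1161 - 1942/2200)) = sqrt(1383 + (-2*1/1161 - 1942*1/2200)) = sqrt(1383 + (-2/1161 - 971/1100)) = sqrt(1383 - 1129531/1277100) = sqrt(1765099769/1277100) = sqrt(2504676572211)/42570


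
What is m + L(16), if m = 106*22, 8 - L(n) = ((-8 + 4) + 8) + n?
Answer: 2320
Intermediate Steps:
L(n) = 4 - n (L(n) = 8 - (((-8 + 4) + 8) + n) = 8 - ((-4 + 8) + n) = 8 - (4 + n) = 8 + (-4 - n) = 4 - n)
m = 2332
m + L(16) = 2332 + (4 - 1*16) = 2332 + (4 - 16) = 2332 - 12 = 2320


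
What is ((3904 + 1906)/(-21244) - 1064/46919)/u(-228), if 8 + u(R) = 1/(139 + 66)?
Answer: 30258308115/816834359902 ≈ 0.037043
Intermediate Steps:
u(R) = -1639/205 (u(R) = -8 + 1/(139 + 66) = -8 + 1/205 = -1639/205)
((3904 + 1906)/(-21244) - 1064/46919)/u(-228) = ((3904 + 1906)/(-21244) - 1064/46919)/(-1639/205) = (5810*(-1/21244) - 1064*1/46919)*(-205/1639) = (-2905/10622 - 1064/46919)*(-205/1639) = -147601503/498373618*(-205/1639) = 30258308115/816834359902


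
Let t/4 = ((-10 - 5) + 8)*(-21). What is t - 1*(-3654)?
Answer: 4242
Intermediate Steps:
t = 588 (t = 4*(((-10 - 5) + 8)*(-21)) = 4*((-15 + 8)*(-21)) = 4*(-7*(-21)) = 4*147 = 588)
t - 1*(-3654) = 588 - 1*(-3654) = 588 + 3654 = 4242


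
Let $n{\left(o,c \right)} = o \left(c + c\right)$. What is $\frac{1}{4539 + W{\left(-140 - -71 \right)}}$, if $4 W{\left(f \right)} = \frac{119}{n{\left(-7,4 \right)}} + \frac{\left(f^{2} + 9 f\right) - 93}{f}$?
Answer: $\frac{736}{3329521} \approx 0.00022105$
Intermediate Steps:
$n{\left(o,c \right)} = 2 c o$ ($n{\left(o,c \right)} = o 2 c = 2 c o$)
$W{\left(f \right)} = - \frac{17}{32} + \frac{-93 + f^{2} + 9 f}{4 f}$ ($W{\left(f \right)} = \frac{\frac{119}{2 \cdot 4 \left(-7\right)} + \frac{\left(f^{2} + 9 f\right) - 93}{f}}{4} = \frac{\frac{119}{-56} + \frac{-93 + f^{2} + 9 f}{f}}{4} = \frac{119 \left(- \frac{1}{56}\right) + \frac{-93 + f^{2} + 9 f}{f}}{4} = \frac{- \frac{17}{8} + \frac{-93 + f^{2} + 9 f}{f}}{4} = - \frac{17}{32} + \frac{-93 + f^{2} + 9 f}{4 f}$)
$\frac{1}{4539 + W{\left(-140 - -71 \right)}} = \frac{1}{4539 + \frac{-744 + \left(-140 - -71\right) \left(55 + 8 \left(-140 - -71\right)\right)}{32 \left(-140 - -71\right)}} = \frac{1}{4539 + \frac{-744 + \left(-140 + 71\right) \left(55 + 8 \left(-140 + 71\right)\right)}{32 \left(-140 + 71\right)}} = \frac{1}{4539 + \frac{-744 - 69 \left(55 + 8 \left(-69\right)\right)}{32 \left(-69\right)}} = \frac{1}{4539 + \frac{1}{32} \left(- \frac{1}{69}\right) \left(-744 - 69 \left(55 - 552\right)\right)} = \frac{1}{4539 + \frac{1}{32} \left(- \frac{1}{69}\right) \left(-744 - -34293\right)} = \frac{1}{4539 + \frac{1}{32} \left(- \frac{1}{69}\right) \left(-744 + 34293\right)} = \frac{1}{4539 + \frac{1}{32} \left(- \frac{1}{69}\right) 33549} = \frac{1}{4539 - \frac{11183}{736}} = \frac{1}{\frac{3329521}{736}} = \frac{736}{3329521}$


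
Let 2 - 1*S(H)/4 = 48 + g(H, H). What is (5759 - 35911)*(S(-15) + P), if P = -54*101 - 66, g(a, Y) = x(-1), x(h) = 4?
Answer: 172469440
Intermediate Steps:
g(a, Y) = 4
S(H) = -200 (S(H) = 8 - 4*(48 + 4) = 8 - 4*52 = 8 - 208 = -200)
P = -5520 (P = -5454 - 66 = -5520)
(5759 - 35911)*(S(-15) + P) = (5759 - 35911)*(-200 - 5520) = -30152*(-5720) = 172469440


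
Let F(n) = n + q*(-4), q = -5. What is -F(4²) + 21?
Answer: -15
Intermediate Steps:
F(n) = 20 + n (F(n) = n - 5*(-4) = n + 20 = 20 + n)
-F(4²) + 21 = -(20 + 4²) + 21 = -(20 + 16) + 21 = -1*36 + 21 = -36 + 21 = -15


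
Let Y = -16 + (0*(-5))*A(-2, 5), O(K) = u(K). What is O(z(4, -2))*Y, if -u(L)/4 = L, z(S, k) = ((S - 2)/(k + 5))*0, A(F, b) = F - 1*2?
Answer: 0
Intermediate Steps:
A(F, b) = -2 + F (A(F, b) = F - 2 = -2 + F)
z(S, k) = 0 (z(S, k) = ((-2 + S)/(5 + k))*0 = 0)
u(L) = -4*L
O(K) = -4*K
Y = -16 (Y = -16 + (0*(-5))*(-2 - 2) = -16 + 0*(-4) = -16 + 0 = -16)
O(z(4, -2))*Y = -4*0*(-16) = 0*(-16) = 0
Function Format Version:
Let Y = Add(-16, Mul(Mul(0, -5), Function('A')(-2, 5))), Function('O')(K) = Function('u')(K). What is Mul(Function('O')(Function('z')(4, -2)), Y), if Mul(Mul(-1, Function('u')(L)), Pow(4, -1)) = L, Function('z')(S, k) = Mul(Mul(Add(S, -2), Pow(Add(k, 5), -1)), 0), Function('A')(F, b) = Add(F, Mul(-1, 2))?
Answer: 0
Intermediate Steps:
Function('A')(F, b) = Add(-2, F) (Function('A')(F, b) = Add(F, -2) = Add(-2, F))
Function('z')(S, k) = 0 (Function('z')(S, k) = Mul(Mul(Add(-2, S), Pow(Add(5, k), -1)), 0) = Mul(Mul(Pow(Add(5, k), -1), Add(-2, S)), 0) = 0)
Function('u')(L) = Mul(-4, L)
Function('O')(K) = Mul(-4, K)
Y = -16 (Y = Add(-16, Mul(Mul(0, -5), Add(-2, -2))) = Add(-16, Mul(0, -4)) = Add(-16, 0) = -16)
Mul(Function('O')(Function('z')(4, -2)), Y) = Mul(Mul(-4, 0), -16) = Mul(0, -16) = 0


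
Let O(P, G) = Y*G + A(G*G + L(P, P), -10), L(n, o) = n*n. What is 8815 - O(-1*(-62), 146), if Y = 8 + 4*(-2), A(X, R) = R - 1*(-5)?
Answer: 8820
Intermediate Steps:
L(n, o) = n²
A(X, R) = 5 + R (A(X, R) = R + 5 = 5 + R)
Y = 0 (Y = 8 - 8 = 0)
O(P, G) = -5 (O(P, G) = 0*G + (5 - 10) = 0 - 5 = -5)
8815 - O(-1*(-62), 146) = 8815 - 1*(-5) = 8815 + 5 = 8820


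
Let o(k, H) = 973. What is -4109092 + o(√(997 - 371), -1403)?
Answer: -4108119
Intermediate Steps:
-4109092 + o(√(997 - 371), -1403) = -4109092 + 973 = -4108119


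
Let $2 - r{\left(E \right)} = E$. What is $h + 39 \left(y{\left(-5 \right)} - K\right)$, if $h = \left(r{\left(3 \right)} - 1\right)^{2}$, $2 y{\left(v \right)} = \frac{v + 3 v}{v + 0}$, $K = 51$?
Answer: $-1907$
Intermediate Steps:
$r{\left(E \right)} = 2 - E$
$y{\left(v \right)} = 2$ ($y{\left(v \right)} = \frac{\left(v + 3 v\right) \frac{1}{v + 0}}{2} = \frac{4 v \frac{1}{v}}{2} = \frac{1}{2} \cdot 4 = 2$)
$h = 4$ ($h = \left(\left(2 - 3\right) - 1\right)^{2} = \left(-1 - 1\right)^{2} = \left(-2\right)^{2} = 4$)
$h + 39 \left(y{\left(-5 \right)} - K\right) = 4 + 39 \left(2 - 51\right) = 4 + 39 \left(-49\right) = 4 - 1911 = -1907$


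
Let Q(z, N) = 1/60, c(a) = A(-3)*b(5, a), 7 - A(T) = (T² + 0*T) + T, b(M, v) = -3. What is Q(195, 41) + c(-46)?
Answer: -179/60 ≈ -2.9833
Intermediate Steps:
A(T) = 7 - T - T² (A(T) = 7 - ((T² + 0*T) + T) = 7 - ((T² + 0) + T) = 7 - (T² + T) = 7 - (T + T²) = 7 + (-T - T²) = 7 - T - T²)
c(a) = -3 (c(a) = (7 - 1*(-3) - 1*(-3)²)*(-3) = (7 + 3 - 1*9)*(-3) = (7 + 3 - 9)*(-3) = 1*(-3) = -3)
Q(z, N) = 1/60
Q(195, 41) + c(-46) = 1/60 - 3 = -179/60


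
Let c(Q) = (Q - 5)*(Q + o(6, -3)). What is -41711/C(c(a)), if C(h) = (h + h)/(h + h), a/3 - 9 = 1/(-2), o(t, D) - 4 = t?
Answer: -41711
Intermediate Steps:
o(t, D) = 4 + t
a = 51/2 (a = 27 + 3/(-2) = 27 + 3*(-1/2) = 27 - 3/2 = 51/2 ≈ 25.500)
c(Q) = (-5 + Q)*(10 + Q) (c(Q) = (Q - 5)*(Q + (4 + 6)) = (-5 + Q)*(Q + 10) = (-5 + Q)*(10 + Q))
C(h) = 1 (C(h) = (2*h)/((2*h)) = (2*h)*(1/(2*h)) = 1)
-41711/C(c(a)) = -41711/1 = -41711*1 = -41711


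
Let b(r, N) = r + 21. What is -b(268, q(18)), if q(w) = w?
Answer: -289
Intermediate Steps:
b(r, N) = 21 + r
-b(268, q(18)) = -(21 + 268) = -1*289 = -289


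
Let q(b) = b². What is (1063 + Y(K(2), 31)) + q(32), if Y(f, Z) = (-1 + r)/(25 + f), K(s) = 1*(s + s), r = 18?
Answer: 60540/29 ≈ 2087.6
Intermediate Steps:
K(s) = 2*s (K(s) = 1*(2*s) = 2*s)
Y(f, Z) = 17/(25 + f) (Y(f, Z) = (-1 + 18)/(25 + f) = 17/(25 + f))
(1063 + Y(K(2), 31)) + q(32) = (1063 + 17/(25 + 2*2)) + 32² = (1063 + 17/(25 + 4)) + 1024 = (1063 + 17/29) + 1024 = 30844/29 + 1024 = 60540/29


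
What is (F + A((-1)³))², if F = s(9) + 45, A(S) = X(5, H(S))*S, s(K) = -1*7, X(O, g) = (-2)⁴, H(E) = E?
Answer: 484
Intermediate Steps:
X(O, g) = 16
s(K) = -7
A(S) = 16*S
F = 38 (F = -7 + 45 = 38)
(F + A((-1)³))² = (38 + 16*(-1)³)² = (38 + 16*(-1))² = (38 - 16)² = 22² = 484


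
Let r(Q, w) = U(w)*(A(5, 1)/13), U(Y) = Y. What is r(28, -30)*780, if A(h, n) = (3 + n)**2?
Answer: -28800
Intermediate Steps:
r(Q, w) = 16*w/13 (r(Q, w) = w*((3 + 1)**2/13) = w*(4**2*(1/13)) = w*(16*(1/13)) = w*(16/13) = 16*w/13)
r(28, -30)*780 = ((16/13)*(-30))*780 = -480/13*780 = -28800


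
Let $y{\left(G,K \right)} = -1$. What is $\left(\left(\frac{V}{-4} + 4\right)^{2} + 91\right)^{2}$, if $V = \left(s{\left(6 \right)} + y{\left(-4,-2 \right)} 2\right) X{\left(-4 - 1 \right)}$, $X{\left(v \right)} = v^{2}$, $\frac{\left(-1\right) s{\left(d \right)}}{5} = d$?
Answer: $1739473849$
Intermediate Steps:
$s{\left(d \right)} = - 5 d$
$V = -800$ ($V = \left(\left(-5\right) 6 - 2\right) \left(-4 - 1\right)^{2} = \left(-30 - 2\right) \left(-5\right)^{2} = \left(-32\right) 25 = -800$)
$\left(\left(\frac{V}{-4} + 4\right)^{2} + 91\right)^{2} = \left(\left(- \frac{800}{-4} + 4\right)^{2} + 91\right)^{2} = \left(\left(\left(-800\right) \left(- \frac{1}{4}\right) + 4\right)^{2} + 91\right)^{2} = \left(\left(200 + 4\right)^{2} + 91\right)^{2} = \left(204^{2} + 91\right)^{2} = \left(41616 + 91\right)^{2} = 41707^{2} = 1739473849$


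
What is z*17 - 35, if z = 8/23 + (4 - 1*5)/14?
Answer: -9757/322 ≈ -30.301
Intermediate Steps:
z = 89/322 (z = 8*(1/23) + (4 - 5)*(1/14) = 8/23 - 1*1/14 = 8/23 - 1/14 = 89/322 ≈ 0.27640)
z*17 - 35 = (89/322)*17 - 35 = 1513/322 - 35 = -9757/322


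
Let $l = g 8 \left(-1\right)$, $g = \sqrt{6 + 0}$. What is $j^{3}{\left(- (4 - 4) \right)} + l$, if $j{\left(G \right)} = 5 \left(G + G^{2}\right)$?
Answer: $- 8 \sqrt{6} \approx -19.596$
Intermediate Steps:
$j{\left(G \right)} = 5 G + 5 G^{2}$
$g = \sqrt{6} \approx 2.4495$
$l = - 8 \sqrt{6}$ ($l = \sqrt{6} \cdot 8 \left(-1\right) = 8 \sqrt{6} \left(-1\right) = - 8 \sqrt{6} \approx -19.596$)
$j^{3}{\left(- (4 - 4) \right)} + l = \left(5 \left(- (4 - 4)\right) \left(1 - \left(4 - 4\right)\right)\right)^{3} - 8 \sqrt{6} = \left(5 \left(\left(-1\right) 0\right) \left(1 - 0\right)\right)^{3} - 8 \sqrt{6} = \left(5 \cdot 0 \left(1 + 0\right)\right)^{3} - 8 \sqrt{6} = \left(5 \cdot 0 \cdot 1\right)^{3} - 8 \sqrt{6} = 0^{3} - 8 \sqrt{6} = 0 - 8 \sqrt{6} = - 8 \sqrt{6}$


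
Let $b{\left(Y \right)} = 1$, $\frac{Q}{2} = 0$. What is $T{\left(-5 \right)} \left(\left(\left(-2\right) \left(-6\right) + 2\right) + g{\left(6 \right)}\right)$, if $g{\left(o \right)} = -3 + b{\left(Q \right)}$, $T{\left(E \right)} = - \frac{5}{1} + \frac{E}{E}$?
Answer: $-48$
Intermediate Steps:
$Q = 0$ ($Q = 2 \cdot 0 = 0$)
$T{\left(E \right)} = -4$ ($T{\left(E \right)} = \left(-5\right) 1 + 1 = -5 + 1 = -4$)
$g{\left(o \right)} = -2$ ($g{\left(o \right)} = -3 + 1 = -2$)
$T{\left(-5 \right)} \left(\left(\left(-2\right) \left(-6\right) + 2\right) + g{\left(6 \right)}\right) = - 4 \left(\left(\left(-2\right) \left(-6\right) + 2\right) - 2\right) = - 4 \left(\left(12 + 2\right) - 2\right) = - 4 \left(14 - 2\right) = \left(-4\right) 12 = -48$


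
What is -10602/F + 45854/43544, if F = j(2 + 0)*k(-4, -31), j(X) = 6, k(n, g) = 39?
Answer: -12525657/283036 ≈ -44.255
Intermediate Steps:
F = 234 (F = 6*39 = 234)
-10602/F + 45854/43544 = -10602/234 + 45854/43544 = -10602*1/234 + 45854*(1/43544) = -589/13 + 22927/21772 = -12525657/283036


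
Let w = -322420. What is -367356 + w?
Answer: -689776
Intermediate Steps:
-367356 + w = -367356 - 322420 = -689776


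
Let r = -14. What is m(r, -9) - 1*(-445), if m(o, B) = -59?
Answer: 386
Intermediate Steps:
m(r, -9) - 1*(-445) = -59 - 1*(-445) = -59 + 445 = 386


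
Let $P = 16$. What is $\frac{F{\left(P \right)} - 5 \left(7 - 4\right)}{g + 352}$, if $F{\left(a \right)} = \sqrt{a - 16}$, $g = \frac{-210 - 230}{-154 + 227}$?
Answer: $- \frac{1095}{25256} \approx -0.043356$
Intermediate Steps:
$g = - \frac{440}{73} \approx -6.0274$
$F{\left(a \right)} = \sqrt{-16 + a}$
$\frac{F{\left(P \right)} - 5 \left(7 - 4\right)}{g + 352} = \frac{\sqrt{-16 + 16} - 5 \left(7 - 4\right)}{- \frac{440}{73} + 352} = \frac{\sqrt{0} - 15}{\frac{25256}{73}} = \left(0 - 15\right) \frac{73}{25256} = \left(-15\right) \frac{73}{25256} = - \frac{1095}{25256}$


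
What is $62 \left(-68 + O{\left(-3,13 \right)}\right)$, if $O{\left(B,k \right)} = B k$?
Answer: $-6634$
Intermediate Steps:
$62 \left(-68 + O{\left(-3,13 \right)}\right) = 62 \left(-68 - 39\right) = 62 \left(-107\right) = -6634$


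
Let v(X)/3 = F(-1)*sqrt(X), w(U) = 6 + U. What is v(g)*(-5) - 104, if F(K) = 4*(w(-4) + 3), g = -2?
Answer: -104 - 300*I*sqrt(2) ≈ -104.0 - 424.26*I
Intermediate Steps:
F(K) = 20 (F(K) = 4*((6 - 4) + 3) = 4*(2 + 3) = 4*5 = 20)
v(X) = 60*sqrt(X) (v(X) = 3*(20*sqrt(X)) = 60*sqrt(X))
v(g)*(-5) - 104 = (60*sqrt(-2))*(-5) - 104 = (60*(I*sqrt(2)))*(-5) - 104 = (60*I*sqrt(2))*(-5) - 104 = -300*I*sqrt(2) - 104 = -104 - 300*I*sqrt(2)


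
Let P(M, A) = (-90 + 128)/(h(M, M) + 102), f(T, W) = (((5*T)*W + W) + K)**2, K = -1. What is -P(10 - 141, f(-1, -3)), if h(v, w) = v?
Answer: 38/29 ≈ 1.3103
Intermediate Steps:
f(T, W) = (-1 + W + 5*T*W)**2 (f(T, W) = (((5*T)*W + W) - 1)**2 = ((5*T*W + W) - 1)**2 = ((W + 5*T*W) - 1)**2 = (-1 + W + 5*T*W)**2)
P(M, A) = 38/(102 + M) (P(M, A) = (-90 + 128)/(M + 102) = 38/(102 + M))
-P(10 - 141, f(-1, -3)) = -38/(102 + (10 - 141)) = -38/(102 - 131) = -38/(-29) = -38*(-1)/29 = -1*(-38/29) = 38/29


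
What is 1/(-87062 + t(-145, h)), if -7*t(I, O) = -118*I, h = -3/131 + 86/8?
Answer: -7/626544 ≈ -1.1172e-5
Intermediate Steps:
h = 5621/524 (h = -3*1/131 + 86*(⅛) = -3/131 + 43/4 = 5621/524 ≈ 10.727)
t(I, O) = 118*I/7 (t(I, O) = -(-118)*I/7 = 118*I/7)
1/(-87062 + t(-145, h)) = 1/(-87062 + (118/7)*(-145)) = 1/(-87062 - 17110/7) = 1/(-626544/7) = -7/626544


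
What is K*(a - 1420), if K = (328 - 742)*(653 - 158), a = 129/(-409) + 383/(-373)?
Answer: 44436140820720/152557 ≈ 2.9128e+8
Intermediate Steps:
a = -204764/152557 (a = 129*(-1/409) + 383*(-1/373) = -129/409 - 383/373 = -204764/152557 ≈ -1.3422)
K = -204930 (K = -414*495 = -204930)
K*(a - 1420) = -204930*(-204764/152557 - 1420) = -204930*(-216835704/152557) = 44436140820720/152557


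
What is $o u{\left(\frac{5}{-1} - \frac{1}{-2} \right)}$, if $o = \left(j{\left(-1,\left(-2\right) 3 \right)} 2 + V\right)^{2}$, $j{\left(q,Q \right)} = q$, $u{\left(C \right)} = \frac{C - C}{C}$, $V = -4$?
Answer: $0$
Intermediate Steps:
$u{\left(C \right)} = 0$ ($u{\left(C \right)} = \frac{0}{C} = 0$)
$o = 36$ ($o = \left(\left(-1\right) 2 - 4\right)^{2} = \left(-2 - 4\right)^{2} = \left(-6\right)^{2} = 36$)
$o u{\left(\frac{5}{-1} - \frac{1}{-2} \right)} = 36 \cdot 0 = 0$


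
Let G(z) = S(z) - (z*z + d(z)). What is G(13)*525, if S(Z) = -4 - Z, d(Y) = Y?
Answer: -104475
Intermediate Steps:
G(z) = -4 - z² - 2*z (G(z) = (-4 - z) - (z*z + z) = (-4 - z) - (z² + z) = (-4 - z) - (z + z²) = (-4 - z) + (-z - z²) = -4 - z² - 2*z)
G(13)*525 = (-4 - 1*13² - 2*13)*525 = (-4 - 1*169 - 26)*525 = (-4 - 169 - 26)*525 = -199*525 = -104475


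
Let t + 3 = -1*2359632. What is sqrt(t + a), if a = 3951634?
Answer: sqrt(1591999) ≈ 1261.7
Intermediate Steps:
t = -2359635 (t = -3 - 1*2359632 = -3 - 2359632 = -2359635)
sqrt(t + a) = sqrt(-2359635 + 3951634) = sqrt(1591999)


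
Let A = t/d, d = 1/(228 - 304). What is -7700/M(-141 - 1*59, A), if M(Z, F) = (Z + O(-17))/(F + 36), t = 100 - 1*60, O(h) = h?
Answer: -3304400/31 ≈ -1.0659e+5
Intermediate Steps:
d = -1/76 (d = 1/(-76) = -1/76 ≈ -0.013158)
t = 40 (t = 100 - 60 = 40)
A = -3040 (A = 40/(-1/76) = 40*(-76) = -3040)
M(Z, F) = (-17 + Z)/(36 + F) (M(Z, F) = (Z - 17)/(F + 36) = (-17 + Z)/(36 + F))
-7700/M(-141 - 1*59, A) = -7700*(36 - 3040)/(-17 + (-141 - 1*59)) = -7700*(-3004/(-17 + (-141 - 59))) = -7700*(-3004/(-17 - 200)) = -7700/((-1/3004*(-217))) = -7700/217/3004 = -7700*3004/217 = -3304400/31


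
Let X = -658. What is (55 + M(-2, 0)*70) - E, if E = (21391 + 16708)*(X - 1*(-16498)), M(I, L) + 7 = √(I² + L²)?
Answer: -603488455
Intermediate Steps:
M(I, L) = -7 + √(I² + L²)
E = 603488160 (E = (21391 + 16708)*(-658 - 1*(-16498)) = 38099*(-658 + 16498) = 38099*15840 = 603488160)
(55 + M(-2, 0)*70) - E = (55 + (-7 + √((-2)² + 0²))*70) - 1*603488160 = (55 + (-7 + √(4 + 0))*70) - 603488160 = (55 + (-7 + √4)*70) - 603488160 = (55 + (-7 + 2)*70) - 603488160 = (55 - 5*70) - 603488160 = (55 - 350) - 603488160 = -295 - 603488160 = -603488455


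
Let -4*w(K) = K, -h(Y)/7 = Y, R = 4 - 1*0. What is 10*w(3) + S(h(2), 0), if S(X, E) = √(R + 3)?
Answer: -15/2 + √7 ≈ -4.8542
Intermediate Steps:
R = 4 (R = 4 + 0 = 4)
h(Y) = -7*Y
S(X, E) = √7 (S(X, E) = √(4 + 3) = √7)
w(K) = -K/4
10*w(3) + S(h(2), 0) = 10*(-¼*3) + √7 = 10*(-¾) + √7 = -15/2 + √7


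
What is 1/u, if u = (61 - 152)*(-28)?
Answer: 1/2548 ≈ 0.00039246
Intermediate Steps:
u = 2548 (u = -91*(-28) = 2548)
1/u = 1/2548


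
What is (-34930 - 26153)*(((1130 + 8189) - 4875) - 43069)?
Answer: 2359330875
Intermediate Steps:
(-34930 - 26153)*(((1130 + 8189) - 4875) - 43069) = -61083*((9319 - 4875) - 43069) = -61083*(4444 - 43069) = -61083*(-38625) = 2359330875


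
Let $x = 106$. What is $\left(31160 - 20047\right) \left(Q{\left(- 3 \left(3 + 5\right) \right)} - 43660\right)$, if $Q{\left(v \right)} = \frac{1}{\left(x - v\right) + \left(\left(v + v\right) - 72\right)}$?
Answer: $- \frac{4851924687}{10} \approx -4.8519 \cdot 10^{8}$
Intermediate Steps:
$Q{\left(v \right)} = \frac{1}{34 + v}$ ($Q{\left(v \right)} = \frac{1}{\left(106 - v\right) + \left(\left(v + v\right) - 72\right)} = \frac{1}{\left(106 - v\right) + \left(2 v - 72\right)} = \frac{1}{\left(106 - v\right) + \left(-72 + 2 v\right)} = \frac{1}{34 + v}$)
$\left(31160 - 20047\right) \left(Q{\left(- 3 \left(3 + 5\right) \right)} - 43660\right) = \left(31160 - 20047\right) \left(\frac{1}{34 - 3 \left(3 + 5\right)} - 43660\right) = 11113 \left(\frac{1}{34 - 24} - 43660\right) = 11113 \left(\frac{1}{10} - 43660\right) = 11113 \left(- \frac{436599}{10}\right) = - \frac{4851924687}{10}$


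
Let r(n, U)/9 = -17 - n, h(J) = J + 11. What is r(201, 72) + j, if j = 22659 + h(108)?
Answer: 20816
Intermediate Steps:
h(J) = 11 + J
r(n, U) = -153 - 9*n (r(n, U) = 9*(-17 - n) = -153 - 9*n)
j = 22778 (j = 22659 + (11 + 108) = 22659 + 119 = 22778)
r(201, 72) + j = (-153 - 9*201) + 22778 = (-153 - 1809) + 22778 = -1962 + 22778 = 20816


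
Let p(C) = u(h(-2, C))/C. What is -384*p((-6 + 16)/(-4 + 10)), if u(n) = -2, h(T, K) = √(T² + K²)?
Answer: 2304/5 ≈ 460.80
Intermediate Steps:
h(T, K) = √(K² + T²)
p(C) = -2/C
-384*p((-6 + 16)/(-4 + 10)) = -(-768)/((-6 + 16)/(-4 + 10)) = -(-768)/(10/6) = -(-768)/(10*(⅙)) = -(-768)/5/3 = -(-768)*3/5 = -384*(-6/5) = 2304/5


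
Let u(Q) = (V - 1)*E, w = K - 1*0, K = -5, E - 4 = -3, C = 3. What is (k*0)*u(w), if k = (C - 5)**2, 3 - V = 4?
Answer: 0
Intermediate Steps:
V = -1 (V = 3 - 1*4 = 3 - 4 = -1)
E = 1 (E = 4 - 3 = 1)
w = -5 (w = -5 - 1*0 = -5 + 0 = -5)
u(Q) = -2 (u(Q) = (-1 - 1)*1 = -2*1 = -2)
k = 4 (k = (3 - 5)**2 = (-2)**2 = 4)
(k*0)*u(w) = (4*0)*(-2) = 0*(-2) = 0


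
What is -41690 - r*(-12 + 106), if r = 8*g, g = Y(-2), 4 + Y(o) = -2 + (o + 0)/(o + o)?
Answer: -37554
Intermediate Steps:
Y(o) = -11/2 (Y(o) = -4 + (-2 + (o + 0)/(o + o)) = -4 + (-2 + o/((2*o))) = -4 + (-2 + o*(1/(2*o))) = -4 + (-2 + ½) = -4 - 3/2 = -11/2)
g = -11/2 ≈ -5.5000
r = -44 (r = 8*(-11/2) = -44)
-41690 - r*(-12 + 106) = -41690 - (-44)*(-12 + 106) = -41690 - (-44)*94 = -41690 - 1*(-4136) = -41690 + 4136 = -37554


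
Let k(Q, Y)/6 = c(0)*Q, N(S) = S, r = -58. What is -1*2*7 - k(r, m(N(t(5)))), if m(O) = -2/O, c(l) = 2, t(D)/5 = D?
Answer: 682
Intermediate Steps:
t(D) = 5*D
k(Q, Y) = 12*Q (k(Q, Y) = 6*(2*Q) = 12*Q)
-1*2*7 - k(r, m(N(t(5)))) = -1*2*7 - 12*(-58) = -2*7 - 1*(-696) = -14 + 696 = 682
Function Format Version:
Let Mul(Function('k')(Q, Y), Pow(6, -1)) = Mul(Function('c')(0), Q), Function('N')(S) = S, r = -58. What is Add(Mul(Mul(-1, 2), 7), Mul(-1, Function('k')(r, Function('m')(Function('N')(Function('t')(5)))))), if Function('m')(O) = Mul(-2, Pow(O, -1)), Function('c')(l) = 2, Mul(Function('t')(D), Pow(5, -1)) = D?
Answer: 682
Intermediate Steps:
Function('t')(D) = Mul(5, D)
Function('k')(Q, Y) = Mul(12, Q) (Function('k')(Q, Y) = Mul(6, Mul(2, Q)) = Mul(12, Q))
Add(Mul(Mul(-1, 2), 7), Mul(-1, Function('k')(r, Function('m')(Function('N')(Function('t')(5)))))) = Add(Mul(Mul(-1, 2), 7), Mul(-1, Mul(12, -58))) = Add(Mul(-2, 7), Mul(-1, -696)) = Add(-14, 696) = 682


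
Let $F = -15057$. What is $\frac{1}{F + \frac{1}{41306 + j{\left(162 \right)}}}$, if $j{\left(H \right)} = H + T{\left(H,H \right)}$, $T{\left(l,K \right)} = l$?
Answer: $- \frac{41630}{626822909} \approx -6.6414 \cdot 10^{-5}$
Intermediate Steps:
$j{\left(H \right)} = 2 H$ ($j{\left(H \right)} = H + H = 2 H$)
$\frac{1}{F + \frac{1}{41306 + j{\left(162 \right)}}} = \frac{1}{-15057 + \frac{1}{41306 + 2 \cdot 162}} = \frac{1}{-15057 + \frac{1}{41306 + 324}} = \frac{1}{-15057 + \frac{1}{41630}} = \frac{1}{- \frac{626822909}{41630}} = - \frac{41630}{626822909}$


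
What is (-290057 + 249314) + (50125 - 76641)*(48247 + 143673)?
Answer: -5088991463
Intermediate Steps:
(-290057 + 249314) + (50125 - 76641)*(48247 + 143673) = -40743 - 26516*191920 = -40743 - 5088950720 = -5088991463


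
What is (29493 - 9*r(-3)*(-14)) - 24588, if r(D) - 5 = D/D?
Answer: 5661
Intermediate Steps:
r(D) = 6 (r(D) = 5 + D/D = 5 + 1 = 6)
(29493 - 9*r(-3)*(-14)) - 24588 = (29493 - 9*6*(-14)) - 24588 = (29493 - 54*(-14)) - 24588 = (29493 + 756) - 24588 = 30249 - 24588 = 5661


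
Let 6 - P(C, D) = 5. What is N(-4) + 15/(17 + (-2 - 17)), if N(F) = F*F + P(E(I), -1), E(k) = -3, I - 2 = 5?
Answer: 19/2 ≈ 9.5000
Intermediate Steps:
I = 7 (I = 2 + 5 = 7)
P(C, D) = 1 (P(C, D) = 6 - 1*5 = 6 - 5 = 1)
N(F) = 1 + F² (N(F) = F*F + 1 = F² + 1 = 1 + F²)
N(-4) + 15/(17 + (-2 - 17)) = (1 + (-4)²) + 15/(17 + (-2 - 17)) = (1 + 16) + 15/(17 - 19) = 17 + 15/(-2) = 17 + 15*(-½) = 17 - 15/2 = 19/2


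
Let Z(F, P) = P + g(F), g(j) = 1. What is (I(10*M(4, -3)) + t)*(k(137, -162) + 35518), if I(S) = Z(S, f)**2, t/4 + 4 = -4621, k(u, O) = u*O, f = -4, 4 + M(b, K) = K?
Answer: -246374084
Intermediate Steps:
M(b, K) = -4 + K
k(u, O) = O*u
t = -18500 (t = -16 + 4*(-4621) = -16 - 18484 = -18500)
Z(F, P) = 1 + P (Z(F, P) = P + 1 = 1 + P)
I(S) = 9 (I(S) = (1 - 4)**2 = (-3)**2 = 9)
(I(10*M(4, -3)) + t)*(k(137, -162) + 35518) = (9 - 18500)*(-162*137 + 35518) = -18491*(-22194 + 35518) = -18491*13324 = -246374084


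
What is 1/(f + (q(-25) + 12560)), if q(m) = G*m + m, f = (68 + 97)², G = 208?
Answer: 1/34560 ≈ 2.8935e-5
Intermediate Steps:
f = 27225 (f = 165² = 27225)
q(m) = 209*m (q(m) = 208*m + m = 209*m)
1/(f + (q(-25) + 12560)) = 1/(27225 + (209*(-25) + 12560)) = 1/(27225 + (-5225 + 12560)) = 1/(27225 + 7335) = 1/34560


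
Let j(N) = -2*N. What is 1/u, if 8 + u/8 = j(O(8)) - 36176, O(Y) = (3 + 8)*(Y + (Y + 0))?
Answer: -1/292288 ≈ -3.4213e-6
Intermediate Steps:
O(Y) = 22*Y (O(Y) = 11*(Y + Y) = 11*(2*Y) = 22*Y)
u = -292288 (u = -64 + 8*(-44*8 - 36176) = -64 + 8*(-2*176 - 36176) = -64 + 8*(-352 - 36176) = -64 + 8*(-36528) = -64 - 292224 = -292288)
1/u = 1/(-292288) = -1/292288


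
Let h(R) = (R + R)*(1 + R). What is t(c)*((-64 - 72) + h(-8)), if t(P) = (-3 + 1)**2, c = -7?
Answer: -96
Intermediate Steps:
t(P) = 4 (t(P) = (-2)**2 = 4)
h(R) = 2*R*(1 + R) (h(R) = (2*R)*(1 + R) = 2*R*(1 + R))
t(c)*((-64 - 72) + h(-8)) = 4*((-64 - 72) + 2*(-8)*(1 - 8)) = 4*(-136 + 2*(-8)*(-7)) = 4*(-136 + 112) = 4*(-24) = -96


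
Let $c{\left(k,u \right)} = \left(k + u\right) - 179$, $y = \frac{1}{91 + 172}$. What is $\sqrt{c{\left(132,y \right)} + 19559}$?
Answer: $\frac{\sqrt{1349625791}}{263} \approx 139.69$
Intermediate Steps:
$y = \frac{1}{263} \approx 0.0038023$
$c{\left(k,u \right)} = -179 + k + u$
$\sqrt{c{\left(132,y \right)} + 19559} = \sqrt{\left(-179 + 132 + \frac{1}{263}\right) + 19559} = \sqrt{- \frac{12360}{263} + 19559} = \sqrt{\frac{5131657}{263}} = \frac{\sqrt{1349625791}}{263}$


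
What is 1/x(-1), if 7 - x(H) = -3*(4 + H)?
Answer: 1/16 ≈ 0.062500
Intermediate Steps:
x(H) = 19 + 3*H (x(H) = 7 - (-3)*(4 + H) = 7 - (-12 - 3*H) = 7 + (12 + 3*H) = 19 + 3*H)
1/x(-1) = 1/(19 + 3*(-1)) = 1/(19 - 3) = 1/16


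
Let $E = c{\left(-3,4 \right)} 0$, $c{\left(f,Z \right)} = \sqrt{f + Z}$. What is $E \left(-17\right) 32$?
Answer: $0$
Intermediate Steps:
$c{\left(f,Z \right)} = \sqrt{Z + f}$
$E = 0$ ($E = \sqrt{4 - 3} \cdot 0 = \sqrt{1} \cdot 0 = 1 \cdot 0 = 0$)
$E \left(-17\right) 32 = 0 \left(-17\right) 32 = 0 \cdot 32 = 0$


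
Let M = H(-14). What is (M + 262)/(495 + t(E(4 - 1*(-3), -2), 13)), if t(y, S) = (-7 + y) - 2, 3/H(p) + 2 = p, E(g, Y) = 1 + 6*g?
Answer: 4189/8464 ≈ 0.49492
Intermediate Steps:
H(p) = 3/(-2 + p)
t(y, S) = -9 + y
M = -3/16 (M = 3/(-2 - 14) = 3/(-16) = 3*(-1/16) = -3/16 ≈ -0.18750)
(M + 262)/(495 + t(E(4 - 1*(-3), -2), 13)) = (-3/16 + 262)/(495 + (-9 + (1 + 6*(4 - 1*(-3))))) = 4189/(16*(495 + (-9 + (1 + 6*(4 + 3))))) = 4189/(16*(495 + (-9 + (1 + 6*7)))) = 4189/(16*(495 + (-9 + (1 + 42)))) = 4189/(16*(495 + (-9 + 43))) = 4189/(16*(495 + 34)) = (4189/16)/529 = (4189/16)*(1/529) = 4189/8464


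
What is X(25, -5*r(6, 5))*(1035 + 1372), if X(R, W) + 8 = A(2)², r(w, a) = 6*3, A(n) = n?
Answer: -9628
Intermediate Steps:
r(w, a) = 18
X(R, W) = -4 (X(R, W) = -8 + 2² = -8 + 4 = -4)
X(25, -5*r(6, 5))*(1035 + 1372) = -4*(1035 + 1372) = -4*2407 = -9628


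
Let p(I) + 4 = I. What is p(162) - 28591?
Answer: -28433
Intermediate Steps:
p(I) = -4 + I
p(162) - 28591 = (-4 + 162) - 28591 = 158 - 28591 = -28433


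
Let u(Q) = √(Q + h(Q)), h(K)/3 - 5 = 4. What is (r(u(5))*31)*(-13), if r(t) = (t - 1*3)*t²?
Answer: 38688 - 51584*√2 ≈ -34263.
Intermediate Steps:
h(K) = 27 (h(K) = 15 + 3*4 = 15 + 12 = 27)
u(Q) = √(27 + Q) (u(Q) = √(Q + 27) = √(27 + Q))
r(t) = t²*(-3 + t) (r(t) = (t - 3)*t² = (-3 + t)*t² = t²*(-3 + t))
(r(u(5))*31)*(-13) = (((√(27 + 5))²*(-3 + √(27 + 5)))*31)*(-13) = (((√32)²*(-3 + √32))*31)*(-13) = (((4*√2)²*(-3 + 4*√2))*31)*(-13) = ((32*(-3 + 4*√2))*31)*(-13) = ((-96 + 128*√2)*31)*(-13) = (-2976 + 3968*√2)*(-13) = 38688 - 51584*√2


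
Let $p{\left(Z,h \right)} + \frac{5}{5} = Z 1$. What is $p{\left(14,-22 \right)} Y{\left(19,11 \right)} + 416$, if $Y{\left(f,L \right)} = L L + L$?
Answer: $2132$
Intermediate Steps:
$p{\left(Z,h \right)} = -1 + Z$ ($p{\left(Z,h \right)} = -1 + Z 1 = -1 + Z$)
$Y{\left(f,L \right)} = L + L^{2}$ ($Y{\left(f,L \right)} = L^{2} + L = L + L^{2}$)
$p{\left(14,-22 \right)} Y{\left(19,11 \right)} + 416 = \left(-1 + 14\right) 11 \left(1 + 11\right) + 416 = 13 \cdot 11 \cdot 12 + 416 = 13 \cdot 132 + 416 = 1716 + 416 = 2132$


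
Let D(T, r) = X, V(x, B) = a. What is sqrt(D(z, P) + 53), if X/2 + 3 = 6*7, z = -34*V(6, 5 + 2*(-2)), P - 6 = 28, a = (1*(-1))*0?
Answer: sqrt(131) ≈ 11.446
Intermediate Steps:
a = 0 (a = -1*0 = 0)
V(x, B) = 0
P = 34 (P = 6 + 28 = 34)
z = 0 (z = -34*0 = 0)
X = 78 (X = -6 + 2*(6*7) = -6 + 2*42 = -6 + 84 = 78)
D(T, r) = 78
sqrt(D(z, P) + 53) = sqrt(78 + 53) = sqrt(131)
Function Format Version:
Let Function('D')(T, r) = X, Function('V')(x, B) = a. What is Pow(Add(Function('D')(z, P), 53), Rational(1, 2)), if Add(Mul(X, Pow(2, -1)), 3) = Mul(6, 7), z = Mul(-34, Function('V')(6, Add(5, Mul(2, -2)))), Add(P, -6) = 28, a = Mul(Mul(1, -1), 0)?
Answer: Pow(131, Rational(1, 2)) ≈ 11.446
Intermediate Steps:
a = 0 (a = Mul(-1, 0) = 0)
Function('V')(x, B) = 0
P = 34 (P = Add(6, 28) = 34)
z = 0 (z = Mul(-34, 0) = 0)
X = 78 (X = Add(-6, Mul(2, Mul(6, 7))) = Add(-6, Mul(2, 42)) = Add(-6, 84) = 78)
Function('D')(T, r) = 78
Pow(Add(Function('D')(z, P), 53), Rational(1, 2)) = Pow(Add(78, 53), Rational(1, 2)) = Pow(131, Rational(1, 2))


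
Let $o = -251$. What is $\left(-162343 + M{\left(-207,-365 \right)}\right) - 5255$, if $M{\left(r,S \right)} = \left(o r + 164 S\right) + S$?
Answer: $-175866$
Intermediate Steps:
$M{\left(r,S \right)} = - 251 r + 165 S$ ($M{\left(r,S \right)} = \left(- 251 r + 164 S\right) + S = - 251 r + 165 S$)
$\left(-162343 + M{\left(-207,-365 \right)}\right) - 5255 = \left(-162343 + \left(\left(-251\right) \left(-207\right) + 165 \left(-365\right)\right)\right) - 5255 = \left(-162343 + \left(51957 - 60225\right)\right) - 5255 = \left(-162343 - 8268\right) - 5255 = -170611 - 5255 = -175866$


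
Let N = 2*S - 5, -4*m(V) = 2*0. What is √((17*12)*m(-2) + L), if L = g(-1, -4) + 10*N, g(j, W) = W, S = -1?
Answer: I*√74 ≈ 8.6023*I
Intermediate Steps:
m(V) = 0 (m(V) = -0/2 = -¼*0 = 0)
N = -7 (N = 2*(-1) - 5 = -2 - 5 = -7)
L = -74 (L = -4 + 10*(-7) = -4 - 70 = -74)
√((17*12)*m(-2) + L) = √((17*12)*0 - 74) = √(204*0 - 74) = √(0 - 74) = √(-74) = I*√74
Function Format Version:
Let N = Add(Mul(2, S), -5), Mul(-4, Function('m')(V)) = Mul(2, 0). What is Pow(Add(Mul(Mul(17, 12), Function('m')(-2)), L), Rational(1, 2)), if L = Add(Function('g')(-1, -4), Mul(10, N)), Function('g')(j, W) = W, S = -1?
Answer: Mul(I, Pow(74, Rational(1, 2))) ≈ Mul(8.6023, I)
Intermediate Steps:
Function('m')(V) = 0 (Function('m')(V) = Mul(Rational(-1, 4), Mul(2, 0)) = Mul(Rational(-1, 4), 0) = 0)
N = -7 (N = Add(Mul(2, -1), -5) = Add(-2, -5) = -7)
L = -74 (L = Add(-4, Mul(10, -7)) = Add(-4, -70) = -74)
Pow(Add(Mul(Mul(17, 12), Function('m')(-2)), L), Rational(1, 2)) = Pow(Add(Mul(Mul(17, 12), 0), -74), Rational(1, 2)) = Pow(Add(Mul(204, 0), -74), Rational(1, 2)) = Pow(Add(0, -74), Rational(1, 2)) = Pow(-74, Rational(1, 2)) = Mul(I, Pow(74, Rational(1, 2)))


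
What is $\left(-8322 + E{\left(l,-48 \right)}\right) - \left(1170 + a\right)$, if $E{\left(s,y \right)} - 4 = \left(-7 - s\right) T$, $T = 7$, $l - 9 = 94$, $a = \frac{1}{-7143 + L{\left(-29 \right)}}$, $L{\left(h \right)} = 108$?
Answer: $- \frac{72165029}{7035} \approx -10258.0$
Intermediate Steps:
$a = - \frac{1}{7035}$ ($a = \frac{1}{-7143 + 108} = \frac{1}{-7035} = - \frac{1}{7035} \approx -0.00014215$)
$l = 103$ ($l = 9 + 94 = 103$)
$E{\left(s,y \right)} = -45 - 7 s$ ($E{\left(s,y \right)} = 4 + \left(-7 - s\right) 7 = 4 - \left(49 + 7 s\right) = -45 - 7 s$)
$\left(-8322 + E{\left(l,-48 \right)}\right) - \left(1170 + a\right) = \left(-8322 - 766\right) - \frac{8230949}{7035} = -9088 - \frac{8230949}{7035} = - \frac{72165029}{7035}$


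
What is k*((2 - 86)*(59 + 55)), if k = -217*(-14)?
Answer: -29091888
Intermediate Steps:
k = 3038
k*((2 - 86)*(59 + 55)) = 3038*((2 - 86)*(59 + 55)) = 3038*(-84*114) = 3038*(-9576) = -29091888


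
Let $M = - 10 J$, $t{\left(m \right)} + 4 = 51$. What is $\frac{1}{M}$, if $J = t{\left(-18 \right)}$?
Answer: $- \frac{1}{470} \approx -0.0021277$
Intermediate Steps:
$t{\left(m \right)} = 47$ ($t{\left(m \right)} = -4 + 51 = 47$)
$J = 47$
$M = -470$ ($M = \left(-10\right) 47 = -470$)
$\frac{1}{M} = \frac{1}{-470} = - \frac{1}{470}$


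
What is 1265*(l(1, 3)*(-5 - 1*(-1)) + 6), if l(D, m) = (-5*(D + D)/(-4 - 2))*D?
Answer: -2530/3 ≈ -843.33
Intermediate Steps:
l(D, m) = 5*D²/3 (l(D, m) = (-5*2*D/(-6))*D = (-5*2*D*(-1)/6)*D = (-(-5)*D/3)*D = (5*D/3)*D = 5*D²/3)
1265*(l(1, 3)*(-5 - 1*(-1)) + 6) = 1265*(((5/3)*1²)*(-5 - 1*(-1)) + 6) = 1265*(((5/3)*1)*(-5 + 1) + 6) = 1265*((5/3)*(-4) + 6) = 1265*(-20/3 + 6) = 1265*(-⅔) = -2530/3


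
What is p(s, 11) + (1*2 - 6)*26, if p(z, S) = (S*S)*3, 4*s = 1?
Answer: 259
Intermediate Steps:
s = ¼ (s = (¼)*1 = ¼ ≈ 0.25000)
p(z, S) = 3*S² (p(z, S) = S²*3 = 3*S²)
p(s, 11) + (1*2 - 6)*26 = 3*11² + (1*2 - 6)*26 = 3*121 + (2 - 6)*26 = 363 - 4*26 = 363 - 104 = 259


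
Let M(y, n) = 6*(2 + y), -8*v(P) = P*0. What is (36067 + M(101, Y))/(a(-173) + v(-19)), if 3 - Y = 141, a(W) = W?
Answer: -36685/173 ≈ -212.05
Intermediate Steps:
v(P) = 0 (v(P) = -P*0/8 = -1/8*0 = 0)
Y = -138 (Y = 3 - 1*141 = 3 - 141 = -138)
M(y, n) = 12 + 6*y
(36067 + M(101, Y))/(a(-173) + v(-19)) = (36067 + (12 + 6*101))/(-173 + 0) = (36067 + (12 + 606))/(-173) = (36067 + 618)*(-1/173) = 36685*(-1/173) = -36685/173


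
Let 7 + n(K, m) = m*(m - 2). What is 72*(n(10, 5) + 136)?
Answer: 10368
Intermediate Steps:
n(K, m) = -7 + m*(-2 + m) (n(K, m) = -7 + m*(m - 2) = -7 + m*(-2 + m))
72*(n(10, 5) + 136) = 72*((-7 + 5² - 2*5) + 136) = 72*((-7 + 25 - 10) + 136) = 72*(8 + 136) = 72*144 = 10368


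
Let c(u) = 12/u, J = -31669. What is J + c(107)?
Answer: -3388571/107 ≈ -31669.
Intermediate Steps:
J + c(107) = -31669 + 12/107 = -3388571/107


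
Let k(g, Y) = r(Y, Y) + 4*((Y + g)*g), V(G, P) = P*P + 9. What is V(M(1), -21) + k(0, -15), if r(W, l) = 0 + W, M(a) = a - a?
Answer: 435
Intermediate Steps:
M(a) = 0
r(W, l) = W
V(G, P) = 9 + P**2 (V(G, P) = P**2 + 9 = 9 + P**2)
k(g, Y) = Y + 4*g*(Y + g) (k(g, Y) = Y + 4*((Y + g)*g) = Y + 4*(g*(Y + g)) = Y + 4*g*(Y + g))
V(M(1), -21) + k(0, -15) = (9 + (-21)**2) + (-15 + 4*0**2 + 4*(-15)*0) = (9 + 441) + (-15 + 4*0 + 0) = 450 + (-15 + 0 + 0) = 450 - 15 = 435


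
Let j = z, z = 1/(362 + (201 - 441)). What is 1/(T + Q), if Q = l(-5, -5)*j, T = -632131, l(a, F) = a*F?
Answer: -122/77119957 ≈ -1.5820e-6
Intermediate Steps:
l(a, F) = F*a
z = 1/122 (z = 1/(362 - 240) = 1/122 ≈ 0.0081967)
j = 1/122 ≈ 0.0081967
Q = 25/122 (Q = -5*(-5)*(1/122) = 25*(1/122) = 25/122 ≈ 0.20492)
1/(T + Q) = 1/(-632131 + 25/122) = 1/(-77119957/122) = -122/77119957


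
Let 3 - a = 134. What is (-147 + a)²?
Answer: 77284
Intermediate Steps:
a = -131 (a = 3 - 1*134 = 3 - 134 = -131)
(-147 + a)² = (-147 - 131)² = (-278)² = 77284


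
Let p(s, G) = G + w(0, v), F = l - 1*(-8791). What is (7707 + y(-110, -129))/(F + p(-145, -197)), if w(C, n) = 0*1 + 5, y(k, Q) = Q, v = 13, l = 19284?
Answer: 7578/27883 ≈ 0.27178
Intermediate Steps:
w(C, n) = 5 (w(C, n) = 0 + 5 = 5)
F = 28075 (F = 19284 - 1*(-8791) = 19284 + 8791 = 28075)
p(s, G) = 5 + G (p(s, G) = G + 5 = 5 + G)
(7707 + y(-110, -129))/(F + p(-145, -197)) = (7707 - 129)/(28075 + (5 - 197)) = 7578/(28075 - 192) = 7578/27883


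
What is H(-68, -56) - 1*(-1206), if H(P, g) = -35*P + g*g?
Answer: 6722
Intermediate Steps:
H(P, g) = g² - 35*P (H(P, g) = -35*P + g² = g² - 35*P)
H(-68, -56) - 1*(-1206) = ((-56)² - 35*(-68)) - 1*(-1206) = (3136 + 2380) + 1206 = 5516 + 1206 = 6722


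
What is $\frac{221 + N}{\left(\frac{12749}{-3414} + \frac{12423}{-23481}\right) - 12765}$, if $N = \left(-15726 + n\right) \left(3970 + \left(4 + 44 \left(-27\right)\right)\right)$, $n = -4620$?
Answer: $\frac{504889169795610}{113737437989} \approx 4439.1$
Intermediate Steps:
$N = -56683956$ ($N = \left(-15726 - 4620\right) \left(3970 + \left(4 + 44 \left(-27\right)\right)\right) = - 20346 \left(3970 + \left(4 - 1188\right)\right) = - 20346 \left(3970 - 1184\right) = \left(-20346\right) 2786 = -56683956$)
$\frac{221 + N}{\left(\frac{12749}{-3414} + \frac{12423}{-23481}\right) - 12765} = \frac{221 - 56683956}{\left(\frac{12749}{-3414} + \frac{12423}{-23481}\right) - 12765} = - \frac{56683735}{\left(12749 \left(- \frac{1}{3414}\right) + 12423 \left(- \frac{1}{23481}\right)\right) - 12765} = - \frac{56683735}{\left(- \frac{12749}{3414} - \frac{4141}{7827}\right) - 12765} = - \frac{56683735}{- \frac{37974599}{8907126} - 12765} = - \frac{56683735}{- \frac{113737437989}{8907126}} = \left(-56683735\right) \left(- \frac{8907126}{113737437989}\right) = \frac{504889169795610}{113737437989}$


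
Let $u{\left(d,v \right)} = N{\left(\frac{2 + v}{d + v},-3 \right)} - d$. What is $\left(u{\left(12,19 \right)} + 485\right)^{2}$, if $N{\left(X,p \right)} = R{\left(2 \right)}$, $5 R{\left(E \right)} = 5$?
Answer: $224676$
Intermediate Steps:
$R{\left(E \right)} = 1$ ($R{\left(E \right)} = \frac{1}{5} \cdot 5 = 1$)
$N{\left(X,p \right)} = 1$
$u{\left(d,v \right)} = 1 - d$
$\left(u{\left(12,19 \right)} + 485\right)^{2} = \left(\left(1 - 12\right) + 485\right)^{2} = \left(-11 + 485\right)^{2} = 474^{2} = 224676$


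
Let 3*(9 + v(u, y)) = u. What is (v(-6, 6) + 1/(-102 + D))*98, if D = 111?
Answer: -9604/9 ≈ -1067.1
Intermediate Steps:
v(u, y) = -9 + u/3
(v(-6, 6) + 1/(-102 + D))*98 = ((-9 + (1/3)*(-6)) + 1/(-102 + 111))*98 = ((-9 - 2) + 1/9)*98 = (-11 + 1/9)*98 = -98/9*98 = -9604/9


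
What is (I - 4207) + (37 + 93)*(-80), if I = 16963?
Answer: 2356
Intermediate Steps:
(I - 4207) + (37 + 93)*(-80) = (16963 - 4207) + (37 + 93)*(-80) = 12756 + 130*(-80) = 12756 - 10400 = 2356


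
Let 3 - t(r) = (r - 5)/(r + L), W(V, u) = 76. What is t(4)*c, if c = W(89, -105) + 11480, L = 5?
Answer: 35952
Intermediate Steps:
t(r) = 3 - (-5 + r)/(5 + r) (t(r) = 3 - (r - 5)/(r + 5) = 3 - (-5 + r)/(5 + r))
c = 11556 (c = 76 + 11480 = 11556)
t(4)*c = (2*(10 + 4)/(5 + 4))*11556 = (2*14/9)*11556 = (2*(⅑)*14)*11556 = (28/9)*11556 = 35952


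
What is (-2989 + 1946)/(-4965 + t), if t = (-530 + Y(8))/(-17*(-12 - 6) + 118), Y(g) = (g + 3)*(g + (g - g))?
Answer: 221116/1052801 ≈ 0.21003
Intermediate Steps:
Y(g) = g*(3 + g) (Y(g) = (3 + g)*(g + 0) = (3 + g)*g = g*(3 + g))
t = -221/212 (t = (-530 + 8*(3 + 8))/(-17*(-12 - 6) + 118) = (-530 + 8*11)/(-17*(-18) + 118) = (-530 + 88)/(306 + 118) = -442/424 = -442*1/424 = -221/212 ≈ -1.0425)
(-2989 + 1946)/(-4965 + t) = (-2989 + 1946)/(-4965 - 221/212) = -1043/(-1052801/212) = -1043*(-212/1052801) = 221116/1052801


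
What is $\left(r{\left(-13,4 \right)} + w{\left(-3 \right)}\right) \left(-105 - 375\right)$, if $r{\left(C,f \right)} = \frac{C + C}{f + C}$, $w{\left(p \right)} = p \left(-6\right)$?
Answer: $- \frac{30080}{3} \approx -10027.0$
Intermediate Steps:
$w{\left(p \right)} = - 6 p$
$r{\left(C,f \right)} = \frac{2 C}{C + f}$
$\left(r{\left(-13,4 \right)} + w{\left(-3 \right)}\right) \left(-105 - 375\right) = \left(2 \left(-13\right) \frac{1}{-13 + 4} - -18\right) \left(-105 - 375\right) = \left(2 \left(-13\right) \frac{1}{-9} + 18\right) \left(-480\right) = \left(2 \left(-13\right) \left(- \frac{1}{9}\right) + 18\right) \left(-480\right) = \left(\frac{26}{9} + 18\right) \left(-480\right) = \frac{188}{9} \left(-480\right) = - \frac{30080}{3}$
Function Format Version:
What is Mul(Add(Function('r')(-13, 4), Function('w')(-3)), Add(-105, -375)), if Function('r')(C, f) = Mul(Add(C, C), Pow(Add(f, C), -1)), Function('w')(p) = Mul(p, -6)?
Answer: Rational(-30080, 3) ≈ -10027.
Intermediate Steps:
Function('w')(p) = Mul(-6, p)
Function('r')(C, f) = Mul(2, C, Pow(Add(C, f), -1)) (Function('r')(C, f) = Mul(Mul(2, C), Pow(Add(C, f), -1)) = Mul(2, C, Pow(Add(C, f), -1)))
Mul(Add(Function('r')(-13, 4), Function('w')(-3)), Add(-105, -375)) = Mul(Add(Mul(2, -13, Pow(Add(-13, 4), -1)), Mul(-6, -3)), Add(-105, -375)) = Mul(Add(Mul(2, -13, Pow(-9, -1)), 18), -480) = Mul(Add(Mul(2, -13, Rational(-1, 9)), 18), -480) = Mul(Add(Rational(26, 9), 18), -480) = Mul(Rational(188, 9), -480) = Rational(-30080, 3)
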